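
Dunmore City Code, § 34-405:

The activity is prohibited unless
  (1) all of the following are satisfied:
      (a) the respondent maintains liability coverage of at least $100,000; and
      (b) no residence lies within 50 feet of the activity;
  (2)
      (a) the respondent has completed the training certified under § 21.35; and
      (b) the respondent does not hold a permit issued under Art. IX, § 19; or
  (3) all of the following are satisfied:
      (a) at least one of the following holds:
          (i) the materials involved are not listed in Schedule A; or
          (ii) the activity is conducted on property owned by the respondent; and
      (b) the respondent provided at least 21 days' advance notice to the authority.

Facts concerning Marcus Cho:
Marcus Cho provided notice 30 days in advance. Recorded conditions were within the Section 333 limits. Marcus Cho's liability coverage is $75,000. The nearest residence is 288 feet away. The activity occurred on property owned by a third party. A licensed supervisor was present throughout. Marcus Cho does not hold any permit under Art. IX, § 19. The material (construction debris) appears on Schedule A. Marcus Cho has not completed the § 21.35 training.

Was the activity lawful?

No — unlawful.

(a) coverage ≥ $100,000 — not satisfied.
(b) no residence in 50 ft — holds.
(1): F AND T → false.
(a) training certified — not satisfied.
(b) not (holds permit) — satisfied.
(2) = F AND T = false.
(i) not (Schedule A material) — not met.
(ii) own property — not met.
So (a) is not satisfied (F OR F).
(b) ≥21 days' notice — met.
So (3) is not satisfied (F AND T).
So Overall is not satisfied (F OR F OR F).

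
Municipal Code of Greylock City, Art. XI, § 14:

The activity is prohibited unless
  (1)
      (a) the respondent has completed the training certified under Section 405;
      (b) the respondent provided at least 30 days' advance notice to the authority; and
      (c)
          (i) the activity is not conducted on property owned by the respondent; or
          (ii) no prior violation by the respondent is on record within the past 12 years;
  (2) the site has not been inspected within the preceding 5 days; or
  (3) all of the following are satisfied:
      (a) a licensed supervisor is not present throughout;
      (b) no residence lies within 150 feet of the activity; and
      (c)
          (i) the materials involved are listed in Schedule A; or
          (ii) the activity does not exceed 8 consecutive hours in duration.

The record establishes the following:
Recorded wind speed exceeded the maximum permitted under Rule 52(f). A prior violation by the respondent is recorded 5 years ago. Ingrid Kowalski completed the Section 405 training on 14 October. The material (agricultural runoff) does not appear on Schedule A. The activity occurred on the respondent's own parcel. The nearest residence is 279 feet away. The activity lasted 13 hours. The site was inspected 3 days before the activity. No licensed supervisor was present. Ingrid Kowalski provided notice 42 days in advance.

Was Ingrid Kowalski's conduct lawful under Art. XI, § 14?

(a) training certified — met.
(b) ≥30 days' notice — holds.
(i) not (own property) — not met.
(ii) no prior violation — not satisfied.
(c) = F OR F = false.
(1) = T AND T AND F = false.
(2) not (site inspected) — not satisfied.
(a) not (supervisor present) — satisfied.
(b) no residence in 150 ft — satisfied.
(i) Schedule A material — fails.
(ii) ≤ 8 hrs duration — not met.
(c) = F OR F = false.
So (3) is not satisfied (T AND T AND F).
Overall = F OR F OR F = false.

No — unlawful.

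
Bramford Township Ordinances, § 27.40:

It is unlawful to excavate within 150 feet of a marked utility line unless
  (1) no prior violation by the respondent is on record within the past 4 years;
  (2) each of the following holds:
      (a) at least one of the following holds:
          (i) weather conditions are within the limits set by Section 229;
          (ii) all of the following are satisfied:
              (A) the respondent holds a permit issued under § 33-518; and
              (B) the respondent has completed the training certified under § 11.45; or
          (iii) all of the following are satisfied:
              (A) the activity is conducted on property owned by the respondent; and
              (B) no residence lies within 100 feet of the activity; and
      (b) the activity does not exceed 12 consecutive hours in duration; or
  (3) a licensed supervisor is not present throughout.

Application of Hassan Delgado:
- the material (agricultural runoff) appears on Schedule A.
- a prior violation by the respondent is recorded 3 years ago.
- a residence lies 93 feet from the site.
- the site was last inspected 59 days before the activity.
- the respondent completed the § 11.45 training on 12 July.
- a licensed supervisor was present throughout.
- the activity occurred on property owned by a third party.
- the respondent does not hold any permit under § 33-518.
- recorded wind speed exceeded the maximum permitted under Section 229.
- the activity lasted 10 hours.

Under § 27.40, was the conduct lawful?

(1) no prior violation — not satisfied.
(i) weather ok — not met.
(A) holds permit — not met.
(B) training certified — met.
(ii) = F AND T = false.
(A) own property — not satisfied.
(B) no residence in 100 ft — not satisfied.
So (iii) is not satisfied (F AND F).
So (a) is not satisfied (F OR F OR F).
(b) ≤ 12 hrs duration — satisfied.
So (2) is not satisfied (F AND T).
(3) not (supervisor present) — not satisfied.
Overall = F OR F OR F = false.

No — unlawful.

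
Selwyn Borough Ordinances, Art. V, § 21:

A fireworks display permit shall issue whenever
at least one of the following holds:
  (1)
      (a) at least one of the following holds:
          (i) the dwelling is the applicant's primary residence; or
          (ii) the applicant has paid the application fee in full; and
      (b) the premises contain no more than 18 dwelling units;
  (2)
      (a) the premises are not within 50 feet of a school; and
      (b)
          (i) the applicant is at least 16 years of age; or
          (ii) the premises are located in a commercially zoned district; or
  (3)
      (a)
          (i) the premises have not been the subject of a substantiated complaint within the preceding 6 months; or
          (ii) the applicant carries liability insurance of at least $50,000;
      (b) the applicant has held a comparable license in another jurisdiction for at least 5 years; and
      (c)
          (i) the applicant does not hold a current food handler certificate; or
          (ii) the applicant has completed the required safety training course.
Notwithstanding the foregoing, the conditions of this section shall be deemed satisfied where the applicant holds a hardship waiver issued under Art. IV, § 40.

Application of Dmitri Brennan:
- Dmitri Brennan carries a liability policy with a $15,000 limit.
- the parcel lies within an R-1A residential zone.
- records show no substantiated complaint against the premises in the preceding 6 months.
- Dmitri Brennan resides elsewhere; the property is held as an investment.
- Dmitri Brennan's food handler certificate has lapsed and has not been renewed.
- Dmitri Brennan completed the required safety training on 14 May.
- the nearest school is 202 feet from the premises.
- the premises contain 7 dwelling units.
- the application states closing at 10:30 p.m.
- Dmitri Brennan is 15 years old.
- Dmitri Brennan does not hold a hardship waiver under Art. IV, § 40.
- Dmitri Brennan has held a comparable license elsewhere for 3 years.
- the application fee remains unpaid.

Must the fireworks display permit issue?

(i) primary residence — not satisfied.
(ii) fee paid — fails.
(a): F OR F → false.
(b) ≤ 18 units — holds.
(1): F AND T → false.
(a) ≥50 ft from school — holds.
(i) age ≥ 16 — not satisfied.
(ii) commercially zoned — not satisfied.
(b) = F OR F = false.
So (2) is not satisfied (T AND F).
(i) no complaint in 6 mo. — satisfied.
(ii) insurance ≥ $50,000 — not met.
(a) = T OR F = true.
(b) prior license ≥ 5 yr — not satisfied.
(i) not (food handler cert.) — holds.
(ii) safety training — satisfied.
(c): T OR T → true.
So (3) is not satisfied (T AND F AND T).
So Overall is not satisfied (F OR F OR F).
Exception (hardship waiver) — not satisfied.
Result: main false OR exception false → false.

No — denied.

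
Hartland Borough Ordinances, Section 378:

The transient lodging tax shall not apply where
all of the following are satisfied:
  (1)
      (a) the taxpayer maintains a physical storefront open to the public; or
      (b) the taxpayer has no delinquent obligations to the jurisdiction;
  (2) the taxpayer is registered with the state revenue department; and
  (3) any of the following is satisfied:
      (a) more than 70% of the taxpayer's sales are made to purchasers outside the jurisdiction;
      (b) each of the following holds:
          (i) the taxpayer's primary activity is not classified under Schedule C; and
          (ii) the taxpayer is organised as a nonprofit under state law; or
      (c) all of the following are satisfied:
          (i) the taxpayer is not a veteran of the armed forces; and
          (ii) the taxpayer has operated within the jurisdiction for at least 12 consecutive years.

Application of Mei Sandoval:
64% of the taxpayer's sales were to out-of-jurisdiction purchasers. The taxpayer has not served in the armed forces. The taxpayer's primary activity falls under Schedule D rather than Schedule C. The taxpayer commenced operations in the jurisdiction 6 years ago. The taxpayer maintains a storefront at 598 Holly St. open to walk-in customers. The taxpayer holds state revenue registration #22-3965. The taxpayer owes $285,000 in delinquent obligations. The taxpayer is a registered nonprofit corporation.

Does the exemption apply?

Yes — exempt.

(a) has storefront — holds.
(b) no delinquency — not satisfied.
(1) = T OR F = true.
(2) state-registered — satisfied.
(a) >70% out-of-jur. sales — not met.
(i) not (Schedule C activity) — met.
(ii) nonprofit — holds.
So (b) is satisfied (T AND T).
(i) not (veteran) — satisfied.
(ii) ≥ 12 yrs in jurisdiction — not met.
(c): T AND F → false.
So (3) is satisfied (F OR T OR F).
Overall = T AND T AND T = true.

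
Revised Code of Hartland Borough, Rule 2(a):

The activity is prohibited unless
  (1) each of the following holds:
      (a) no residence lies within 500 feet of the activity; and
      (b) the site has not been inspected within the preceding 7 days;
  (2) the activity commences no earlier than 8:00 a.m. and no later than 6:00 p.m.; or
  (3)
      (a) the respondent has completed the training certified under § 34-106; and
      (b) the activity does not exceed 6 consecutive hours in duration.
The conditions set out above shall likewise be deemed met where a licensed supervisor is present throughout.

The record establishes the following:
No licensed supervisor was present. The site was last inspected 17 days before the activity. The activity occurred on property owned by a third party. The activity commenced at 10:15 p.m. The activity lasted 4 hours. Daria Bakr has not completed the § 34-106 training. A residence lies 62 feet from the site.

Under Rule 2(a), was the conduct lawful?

(a) no residence in 500 ft — fails.
(b) not (site inspected) — satisfied.
(1): F AND T → false.
(2) start within hours — fails.
(a) training certified — not met.
(b) ≤ 6 hrs duration — met.
So (3) is not satisfied (F AND T).
Overall = F OR F OR F = false.
Exception (supervisor present) — not satisfied.
Result: main false OR exception false → false.

No — unlawful.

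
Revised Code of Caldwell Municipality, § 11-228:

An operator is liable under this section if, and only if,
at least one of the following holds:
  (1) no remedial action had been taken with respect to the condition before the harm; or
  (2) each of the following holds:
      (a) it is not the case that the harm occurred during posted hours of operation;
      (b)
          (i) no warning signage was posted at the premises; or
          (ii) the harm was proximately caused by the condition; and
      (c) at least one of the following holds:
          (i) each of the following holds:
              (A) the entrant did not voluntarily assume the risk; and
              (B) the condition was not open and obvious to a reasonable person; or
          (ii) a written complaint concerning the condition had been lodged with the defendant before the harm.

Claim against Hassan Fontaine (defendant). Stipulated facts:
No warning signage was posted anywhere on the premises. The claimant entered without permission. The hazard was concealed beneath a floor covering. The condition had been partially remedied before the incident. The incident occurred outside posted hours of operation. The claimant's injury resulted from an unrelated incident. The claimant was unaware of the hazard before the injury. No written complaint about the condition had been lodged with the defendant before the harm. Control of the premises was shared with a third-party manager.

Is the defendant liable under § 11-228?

Yes — liable.

(1) no remedial action — not satisfied.
(a) not (during posted hours) — satisfied.
(i) no signage posted — satisfied.
(ii) proximate cause — not met.
(b): T OR F → true.
(A) no assumed risk — met.
(B) not open/obvious — met.
So (i) is satisfied (T AND T).
(ii) complaint lodged — not met.
So (c) is satisfied (T OR F).
So (2) is satisfied (T AND T AND T).
Overall = F OR T = true.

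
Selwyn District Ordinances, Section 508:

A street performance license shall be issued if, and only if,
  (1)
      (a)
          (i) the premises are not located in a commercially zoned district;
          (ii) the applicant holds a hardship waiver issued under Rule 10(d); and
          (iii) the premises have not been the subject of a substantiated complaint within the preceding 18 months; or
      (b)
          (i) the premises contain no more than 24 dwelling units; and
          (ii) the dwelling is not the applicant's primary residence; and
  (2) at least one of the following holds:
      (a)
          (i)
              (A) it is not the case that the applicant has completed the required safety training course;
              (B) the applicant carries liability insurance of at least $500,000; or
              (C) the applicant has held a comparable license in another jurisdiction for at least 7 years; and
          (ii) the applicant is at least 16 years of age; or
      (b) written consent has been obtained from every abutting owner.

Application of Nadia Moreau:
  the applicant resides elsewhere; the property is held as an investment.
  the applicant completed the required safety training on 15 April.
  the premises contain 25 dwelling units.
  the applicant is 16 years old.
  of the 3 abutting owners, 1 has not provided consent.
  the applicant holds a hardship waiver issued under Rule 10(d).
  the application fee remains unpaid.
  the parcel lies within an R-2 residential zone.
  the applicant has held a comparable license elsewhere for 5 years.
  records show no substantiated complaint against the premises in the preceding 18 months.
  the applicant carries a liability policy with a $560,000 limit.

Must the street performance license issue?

(i) not (commercially zoned) — satisfied.
(ii) hardship waiver — met.
(iii) no complaint in 18 mo. — satisfied.
(a) = T AND T AND T = true.
(i) ≤ 24 units — fails.
(ii) not (primary residence) — holds.
(b) = F AND T = false.
So (1) is satisfied (T OR F).
(A) not (safety training) — fails.
(B) insurance ≥ $500,000 — holds.
(C) prior license ≥ 7 yr — not met.
(i) = F OR T OR F = true.
(ii) age ≥ 16 — holds.
So (a) is satisfied (T AND T).
(b) all abutters consent — fails.
(2): T OR F → true.
Overall: T AND T → true.

Yes — granted.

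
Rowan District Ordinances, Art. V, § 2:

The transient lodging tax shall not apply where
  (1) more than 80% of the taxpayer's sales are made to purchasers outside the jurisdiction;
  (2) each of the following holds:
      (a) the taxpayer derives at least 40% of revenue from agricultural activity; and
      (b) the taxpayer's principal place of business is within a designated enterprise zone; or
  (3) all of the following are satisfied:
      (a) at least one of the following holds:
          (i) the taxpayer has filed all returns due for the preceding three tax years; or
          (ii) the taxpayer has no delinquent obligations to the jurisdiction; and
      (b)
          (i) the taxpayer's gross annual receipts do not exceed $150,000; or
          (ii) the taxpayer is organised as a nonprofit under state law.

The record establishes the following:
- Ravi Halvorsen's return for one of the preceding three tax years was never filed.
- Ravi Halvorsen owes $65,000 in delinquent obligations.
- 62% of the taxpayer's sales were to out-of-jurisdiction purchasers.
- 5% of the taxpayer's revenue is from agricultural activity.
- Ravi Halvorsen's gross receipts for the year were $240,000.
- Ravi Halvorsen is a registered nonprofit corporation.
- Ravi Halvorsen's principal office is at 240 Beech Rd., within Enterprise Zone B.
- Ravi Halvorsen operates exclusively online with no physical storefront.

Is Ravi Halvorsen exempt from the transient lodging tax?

(1) >80% out-of-jur. sales — not met.
(a) ≥40% agricultural — not met.
(b) in enterprise zone — met.
So (2) is not satisfied (F AND T).
(i) returns current — not satisfied.
(ii) no delinquency — fails.
(a) = F OR F = false.
(i) receipts ≤ $150,000 — not satisfied.
(ii) nonprofit — met.
(b): F OR T → true.
So (3) is not satisfied (F AND T).
Overall = F OR F OR F = false.

No — not exempt.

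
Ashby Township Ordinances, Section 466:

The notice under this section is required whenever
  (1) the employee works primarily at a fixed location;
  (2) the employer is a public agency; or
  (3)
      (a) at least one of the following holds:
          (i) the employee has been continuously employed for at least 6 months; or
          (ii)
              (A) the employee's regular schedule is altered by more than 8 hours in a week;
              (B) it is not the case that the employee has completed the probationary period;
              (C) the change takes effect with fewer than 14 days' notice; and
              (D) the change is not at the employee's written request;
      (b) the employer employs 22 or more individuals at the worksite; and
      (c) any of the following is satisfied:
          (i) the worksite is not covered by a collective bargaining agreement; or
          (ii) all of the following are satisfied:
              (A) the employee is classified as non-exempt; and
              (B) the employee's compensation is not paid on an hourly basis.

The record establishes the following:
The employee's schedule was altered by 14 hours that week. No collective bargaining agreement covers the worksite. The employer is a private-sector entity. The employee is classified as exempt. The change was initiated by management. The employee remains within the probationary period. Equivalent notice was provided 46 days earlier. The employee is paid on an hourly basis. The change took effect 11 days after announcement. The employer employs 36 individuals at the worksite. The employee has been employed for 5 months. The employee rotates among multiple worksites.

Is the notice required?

Yes — required.

(1) fixed location — not satisfied.
(2) public agency — fails.
(i) tenure ≥ 6 mo. — fails.
(A) schedule shift > 8h — satisfied.
(B) not (past probation) — satisfied.
(C) < 14 days' notice — met.
(D) not employee-requested — satisfied.
(ii): T AND T AND T AND T → true.
(a): F OR T → true.
(b) ≥ 22 at site — holds.
(i) no CBA — holds.
(A) non-exempt — not satisfied.
(B) not (hourly-paid) — not satisfied.
(ii): F AND F → false.
(c) = T OR F = true.
(3) = T AND T AND T = true.
Overall = F OR F OR T = true.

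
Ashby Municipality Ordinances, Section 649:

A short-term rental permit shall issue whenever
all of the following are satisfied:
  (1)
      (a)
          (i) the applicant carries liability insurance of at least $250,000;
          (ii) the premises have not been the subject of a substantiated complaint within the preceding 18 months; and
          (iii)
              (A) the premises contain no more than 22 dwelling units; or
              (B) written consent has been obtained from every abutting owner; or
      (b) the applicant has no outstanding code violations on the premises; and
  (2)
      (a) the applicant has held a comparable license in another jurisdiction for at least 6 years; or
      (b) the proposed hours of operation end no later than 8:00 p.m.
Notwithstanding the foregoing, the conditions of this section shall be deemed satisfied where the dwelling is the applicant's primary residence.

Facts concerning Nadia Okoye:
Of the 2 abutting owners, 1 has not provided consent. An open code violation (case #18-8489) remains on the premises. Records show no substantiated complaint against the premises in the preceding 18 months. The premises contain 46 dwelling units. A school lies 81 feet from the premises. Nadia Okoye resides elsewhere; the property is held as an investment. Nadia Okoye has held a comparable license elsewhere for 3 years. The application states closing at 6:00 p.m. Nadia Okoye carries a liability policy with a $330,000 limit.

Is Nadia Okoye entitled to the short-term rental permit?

(i) insurance ≥ $250,000 — met.
(ii) no complaint in 18 mo. — holds.
(A) ≤ 22 units — fails.
(B) all abutters consent — not met.
So (iii) is not satisfied (F OR F).
So (a) is not satisfied (T AND T AND F).
(b) no code violations — not met.
(1): F OR F → false.
(a) prior license ≥ 6 yr — fails.
(b) closes by 8 p.m. — holds.
(2): F OR T → true.
Overall = F AND T = false.
Exception (primary residence) — not satisfied.
Result: main false OR exception false → false.

No — denied.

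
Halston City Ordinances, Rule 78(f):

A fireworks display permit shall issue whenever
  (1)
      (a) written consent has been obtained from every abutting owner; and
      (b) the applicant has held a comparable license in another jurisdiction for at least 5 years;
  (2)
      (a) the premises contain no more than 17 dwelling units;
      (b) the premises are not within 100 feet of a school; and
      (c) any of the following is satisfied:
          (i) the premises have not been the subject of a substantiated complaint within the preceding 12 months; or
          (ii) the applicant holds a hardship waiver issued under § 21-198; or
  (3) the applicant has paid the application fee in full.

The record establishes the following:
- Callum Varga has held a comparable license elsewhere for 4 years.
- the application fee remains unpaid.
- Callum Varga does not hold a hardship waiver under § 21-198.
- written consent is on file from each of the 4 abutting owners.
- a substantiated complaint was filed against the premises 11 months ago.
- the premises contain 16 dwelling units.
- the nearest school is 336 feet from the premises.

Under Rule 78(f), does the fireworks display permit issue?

No — denied.

(a) all abutters consent — satisfied.
(b) prior license ≥ 5 yr — not satisfied.
(1): T AND F → false.
(a) ≤ 17 units — satisfied.
(b) ≥100 ft from school — satisfied.
(i) no complaint in 12 mo. — fails.
(ii) hardship waiver — fails.
(c) = F OR F = false.
(2) = T AND T AND F = false.
(3) fee paid — not satisfied.
Overall: F OR F OR F → false.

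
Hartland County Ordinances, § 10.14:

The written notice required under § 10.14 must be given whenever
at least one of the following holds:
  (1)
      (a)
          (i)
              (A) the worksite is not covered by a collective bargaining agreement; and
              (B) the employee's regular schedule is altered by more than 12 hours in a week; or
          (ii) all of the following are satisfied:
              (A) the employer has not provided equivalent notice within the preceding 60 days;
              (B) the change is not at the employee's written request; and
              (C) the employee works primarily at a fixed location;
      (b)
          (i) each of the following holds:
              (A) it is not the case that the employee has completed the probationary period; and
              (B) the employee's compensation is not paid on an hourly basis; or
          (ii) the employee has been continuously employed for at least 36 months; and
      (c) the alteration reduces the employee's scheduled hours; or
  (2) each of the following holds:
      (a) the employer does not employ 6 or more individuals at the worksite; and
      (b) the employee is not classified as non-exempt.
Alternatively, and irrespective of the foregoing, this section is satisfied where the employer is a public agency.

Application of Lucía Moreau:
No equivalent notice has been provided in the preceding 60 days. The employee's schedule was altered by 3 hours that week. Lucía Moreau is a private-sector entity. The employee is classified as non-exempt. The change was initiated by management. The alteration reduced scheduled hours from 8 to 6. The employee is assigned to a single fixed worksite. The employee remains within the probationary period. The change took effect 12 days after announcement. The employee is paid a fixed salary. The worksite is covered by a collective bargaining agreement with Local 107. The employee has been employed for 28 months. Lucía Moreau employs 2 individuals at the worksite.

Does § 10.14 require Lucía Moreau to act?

Yes — required.

(A) no CBA — not met.
(B) schedule shift > 12h — not met.
So (i) is not satisfied (F AND F).
(A) no recent notice — holds.
(B) not employee-requested — satisfied.
(C) fixed location — satisfied.
So (ii) is satisfied (T AND T AND T).
(a) = F OR T = true.
(A) not (past probation) — holds.
(B) not (hourly-paid) — holds.
(i): T AND T → true.
(ii) tenure ≥ 36 mo. — not met.
So (b) is satisfied (T OR F).
(c) hours reduced — met.
(1): T AND T AND T → true.
(a) not (≥ 6 at site) — satisfied.
(b) not (non-exempt) — fails.
(2): T AND F → false.
Overall = T OR F = true.
Exception (public agency) — not satisfied.
Result: main true OR exception false → true.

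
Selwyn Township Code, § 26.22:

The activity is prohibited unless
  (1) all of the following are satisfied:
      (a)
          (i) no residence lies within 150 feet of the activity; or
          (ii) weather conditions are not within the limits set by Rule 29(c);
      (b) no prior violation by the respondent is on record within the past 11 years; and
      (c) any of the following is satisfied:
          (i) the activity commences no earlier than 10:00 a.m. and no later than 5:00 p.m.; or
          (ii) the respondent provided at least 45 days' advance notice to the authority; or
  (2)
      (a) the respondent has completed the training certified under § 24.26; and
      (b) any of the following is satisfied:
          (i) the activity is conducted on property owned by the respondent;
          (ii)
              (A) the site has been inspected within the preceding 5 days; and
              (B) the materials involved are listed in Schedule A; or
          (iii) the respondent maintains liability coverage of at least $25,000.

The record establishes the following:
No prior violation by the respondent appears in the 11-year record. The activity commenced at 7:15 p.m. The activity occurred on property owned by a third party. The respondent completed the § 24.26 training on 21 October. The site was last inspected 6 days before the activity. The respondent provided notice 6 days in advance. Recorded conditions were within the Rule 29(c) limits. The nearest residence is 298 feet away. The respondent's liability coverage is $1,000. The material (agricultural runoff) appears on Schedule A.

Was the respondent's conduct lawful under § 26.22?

(i) no residence in 150 ft — met.
(ii) not (weather ok) — fails.
So (a) is satisfied (T OR F).
(b) no prior violation — satisfied.
(i) start within hours — not met.
(ii) ≥45 days' notice — not met.
(c) = F OR F = false.
(1) = T AND T AND F = false.
(a) training certified — holds.
(i) own property — not satisfied.
(A) site inspected — not satisfied.
(B) Schedule A material — satisfied.
So (ii) is not satisfied (F AND T).
(iii) coverage ≥ $25,000 — not met.
(b) = F OR F OR F = false.
So (2) is not satisfied (T AND F).
Overall = F OR F = false.

No — unlawful.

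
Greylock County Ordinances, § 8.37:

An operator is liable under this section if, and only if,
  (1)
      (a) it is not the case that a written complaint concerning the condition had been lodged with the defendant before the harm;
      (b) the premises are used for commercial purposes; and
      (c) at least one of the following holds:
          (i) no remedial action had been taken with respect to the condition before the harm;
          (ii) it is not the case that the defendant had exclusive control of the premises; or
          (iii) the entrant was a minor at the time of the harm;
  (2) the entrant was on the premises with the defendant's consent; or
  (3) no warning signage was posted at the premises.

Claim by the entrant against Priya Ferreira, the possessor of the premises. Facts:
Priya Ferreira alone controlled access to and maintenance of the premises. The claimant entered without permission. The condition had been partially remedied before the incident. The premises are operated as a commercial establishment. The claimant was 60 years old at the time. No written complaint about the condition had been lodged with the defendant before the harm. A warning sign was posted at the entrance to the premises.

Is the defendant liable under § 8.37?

(a) not (complaint lodged) — holds.
(b) commercial use — holds.
(i) no remedial action — not satisfied.
(ii) not (exclusive control) — not met.
(iii) entrant a minor — fails.
So (c) is not satisfied (F OR F OR F).
(1) = T AND T AND F = false.
(2) consent to enter — fails.
(3) no signage posted — not met.
Overall: F OR F OR F → false.

No — not liable.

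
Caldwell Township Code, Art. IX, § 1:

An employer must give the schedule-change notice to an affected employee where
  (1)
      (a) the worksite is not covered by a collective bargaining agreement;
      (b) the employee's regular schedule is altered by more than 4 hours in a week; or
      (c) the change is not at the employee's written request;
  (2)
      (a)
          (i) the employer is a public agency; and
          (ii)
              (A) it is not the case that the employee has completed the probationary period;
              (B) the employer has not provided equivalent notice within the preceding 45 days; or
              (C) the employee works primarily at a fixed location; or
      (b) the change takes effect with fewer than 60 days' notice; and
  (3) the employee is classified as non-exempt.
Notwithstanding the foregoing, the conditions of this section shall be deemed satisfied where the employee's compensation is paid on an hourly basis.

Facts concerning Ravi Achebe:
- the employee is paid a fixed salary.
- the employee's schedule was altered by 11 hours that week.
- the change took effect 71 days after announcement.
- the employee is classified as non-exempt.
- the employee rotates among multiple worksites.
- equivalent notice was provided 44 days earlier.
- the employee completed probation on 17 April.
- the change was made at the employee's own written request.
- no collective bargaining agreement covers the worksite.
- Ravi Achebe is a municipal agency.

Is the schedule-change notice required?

(a) no CBA — satisfied.
(b) schedule shift > 4h — satisfied.
(c) not employee-requested — fails.
So (1) is satisfied (T OR T OR F).
(i) public agency — satisfied.
(A) not (past probation) — not met.
(B) no recent notice — not met.
(C) fixed location — fails.
So (ii) is not satisfied (F OR F OR F).
(a) = T AND F = false.
(b) < 60 days' notice — fails.
(2): F OR F → false.
(3) non-exempt — holds.
Overall: T AND F AND T → false.
Exception (hourly-paid) — not satisfied.
Result: main false OR exception false → false.

No — not required.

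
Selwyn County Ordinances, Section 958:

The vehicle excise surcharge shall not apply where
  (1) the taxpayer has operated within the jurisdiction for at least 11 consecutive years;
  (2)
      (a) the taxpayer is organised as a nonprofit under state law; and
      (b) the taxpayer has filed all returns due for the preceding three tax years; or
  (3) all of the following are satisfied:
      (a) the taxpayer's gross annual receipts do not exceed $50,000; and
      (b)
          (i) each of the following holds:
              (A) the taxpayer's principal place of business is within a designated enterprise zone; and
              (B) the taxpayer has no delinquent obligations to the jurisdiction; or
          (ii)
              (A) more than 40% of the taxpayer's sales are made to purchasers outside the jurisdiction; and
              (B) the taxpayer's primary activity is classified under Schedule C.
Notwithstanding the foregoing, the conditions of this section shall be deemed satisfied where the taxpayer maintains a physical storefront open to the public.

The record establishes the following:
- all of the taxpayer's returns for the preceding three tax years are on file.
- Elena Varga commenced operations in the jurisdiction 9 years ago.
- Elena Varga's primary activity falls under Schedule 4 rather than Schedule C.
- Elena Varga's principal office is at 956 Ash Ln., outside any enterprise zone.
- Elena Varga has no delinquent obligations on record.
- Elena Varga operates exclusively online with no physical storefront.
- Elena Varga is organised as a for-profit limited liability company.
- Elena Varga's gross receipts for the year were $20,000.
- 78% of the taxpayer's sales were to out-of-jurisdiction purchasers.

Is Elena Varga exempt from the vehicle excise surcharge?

(1) ≥ 11 yrs in jurisdiction — fails.
(a) nonprofit — not met.
(b) returns current — holds.
(2): F AND T → false.
(a) receipts ≤ $50,000 — holds.
(A) in enterprise zone — not met.
(B) no delinquency — holds.
(i) = F AND T = false.
(A) >40% out-of-jur. sales — met.
(B) Schedule C activity — fails.
So (ii) is not satisfied (T AND F).
(b) = F OR F = false.
So (3) is not satisfied (T AND F).
Overall: F OR F OR F → false.
Exception (has storefront) — not satisfied.
Result: main false OR exception false → false.

No — not exempt.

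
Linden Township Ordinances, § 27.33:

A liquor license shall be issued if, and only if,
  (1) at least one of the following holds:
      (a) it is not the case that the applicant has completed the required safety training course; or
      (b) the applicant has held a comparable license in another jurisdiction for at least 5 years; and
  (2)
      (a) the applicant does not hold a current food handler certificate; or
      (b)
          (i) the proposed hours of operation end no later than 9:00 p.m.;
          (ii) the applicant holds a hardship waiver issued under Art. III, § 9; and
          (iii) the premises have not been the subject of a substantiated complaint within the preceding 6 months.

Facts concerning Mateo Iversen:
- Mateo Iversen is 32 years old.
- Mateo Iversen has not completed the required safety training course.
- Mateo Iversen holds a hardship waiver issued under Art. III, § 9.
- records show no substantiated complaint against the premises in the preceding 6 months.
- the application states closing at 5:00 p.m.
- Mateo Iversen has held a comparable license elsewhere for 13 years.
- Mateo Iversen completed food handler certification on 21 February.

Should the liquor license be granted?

(a) not (safety training) — holds.
(b) prior license ≥ 5 yr — satisfied.
(1) = T OR T = true.
(a) not (food handler cert.) — not met.
(i) closes by 9 p.m. — met.
(ii) hardship waiver — met.
(iii) no complaint in 6 mo. — met.
(b) = T AND T AND T = true.
So (2) is satisfied (F OR T).
So Overall is satisfied (T AND T).

Yes — granted.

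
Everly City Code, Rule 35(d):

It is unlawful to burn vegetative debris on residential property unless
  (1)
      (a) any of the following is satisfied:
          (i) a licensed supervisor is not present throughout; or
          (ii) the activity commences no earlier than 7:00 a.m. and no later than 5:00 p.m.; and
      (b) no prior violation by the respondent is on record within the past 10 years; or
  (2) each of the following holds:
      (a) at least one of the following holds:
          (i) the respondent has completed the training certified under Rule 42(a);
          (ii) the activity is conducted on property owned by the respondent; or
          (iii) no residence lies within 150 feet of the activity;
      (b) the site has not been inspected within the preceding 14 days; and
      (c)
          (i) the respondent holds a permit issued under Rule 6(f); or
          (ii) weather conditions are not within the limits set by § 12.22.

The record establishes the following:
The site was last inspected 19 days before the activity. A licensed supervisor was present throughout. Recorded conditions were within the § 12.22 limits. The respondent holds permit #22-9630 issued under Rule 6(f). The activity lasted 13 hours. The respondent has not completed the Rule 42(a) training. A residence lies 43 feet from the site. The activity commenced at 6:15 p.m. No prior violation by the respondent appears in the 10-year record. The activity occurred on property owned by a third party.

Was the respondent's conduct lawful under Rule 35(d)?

(i) not (supervisor present) — not met.
(ii) start within hours — not met.
So (a) is not satisfied (F OR F).
(b) no prior violation — satisfied.
(1) = F AND T = false.
(i) training certified — not met.
(ii) own property — not met.
(iii) no residence in 150 ft — not satisfied.
(a) = F OR F OR F = false.
(b) not (site inspected) — holds.
(i) holds permit — satisfied.
(ii) not (weather ok) — not met.
(c) = T OR F = true.
So (2) is not satisfied (F AND T AND T).
So Overall is not satisfied (F OR F).

No — unlawful.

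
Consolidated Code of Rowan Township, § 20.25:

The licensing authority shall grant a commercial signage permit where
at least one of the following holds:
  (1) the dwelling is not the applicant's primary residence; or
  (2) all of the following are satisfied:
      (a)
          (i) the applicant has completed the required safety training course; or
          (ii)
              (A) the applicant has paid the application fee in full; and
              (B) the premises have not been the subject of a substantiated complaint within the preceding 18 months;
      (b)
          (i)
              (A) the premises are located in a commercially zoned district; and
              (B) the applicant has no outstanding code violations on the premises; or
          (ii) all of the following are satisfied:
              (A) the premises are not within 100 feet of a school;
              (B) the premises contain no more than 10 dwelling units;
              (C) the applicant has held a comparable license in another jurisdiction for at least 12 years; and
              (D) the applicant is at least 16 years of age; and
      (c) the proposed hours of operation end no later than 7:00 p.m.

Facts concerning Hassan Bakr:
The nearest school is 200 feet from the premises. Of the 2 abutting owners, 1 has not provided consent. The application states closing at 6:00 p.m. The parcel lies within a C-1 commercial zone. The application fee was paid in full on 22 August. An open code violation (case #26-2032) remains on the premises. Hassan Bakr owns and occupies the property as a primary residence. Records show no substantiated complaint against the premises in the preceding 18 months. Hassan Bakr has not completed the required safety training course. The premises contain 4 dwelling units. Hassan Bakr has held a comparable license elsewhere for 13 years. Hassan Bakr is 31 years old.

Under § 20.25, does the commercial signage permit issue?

Yes — granted.

(1) not (primary residence) — not satisfied.
(i) safety training — not satisfied.
(A) fee paid — holds.
(B) no complaint in 18 mo. — holds.
So (ii) is satisfied (T AND T).
(a): F OR T → true.
(A) commercially zoned — met.
(B) no code violations — not satisfied.
(i) = T AND F = false.
(A) ≥100 ft from school — met.
(B) ≤ 10 units — met.
(C) prior license ≥ 12 yr — holds.
(D) age ≥ 16 — satisfied.
(ii): T AND T AND T AND T → true.
(b): F OR T → true.
(c) closes by 7 p.m. — holds.
So (2) is satisfied (T AND T AND T).
So Overall is satisfied (F OR T).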